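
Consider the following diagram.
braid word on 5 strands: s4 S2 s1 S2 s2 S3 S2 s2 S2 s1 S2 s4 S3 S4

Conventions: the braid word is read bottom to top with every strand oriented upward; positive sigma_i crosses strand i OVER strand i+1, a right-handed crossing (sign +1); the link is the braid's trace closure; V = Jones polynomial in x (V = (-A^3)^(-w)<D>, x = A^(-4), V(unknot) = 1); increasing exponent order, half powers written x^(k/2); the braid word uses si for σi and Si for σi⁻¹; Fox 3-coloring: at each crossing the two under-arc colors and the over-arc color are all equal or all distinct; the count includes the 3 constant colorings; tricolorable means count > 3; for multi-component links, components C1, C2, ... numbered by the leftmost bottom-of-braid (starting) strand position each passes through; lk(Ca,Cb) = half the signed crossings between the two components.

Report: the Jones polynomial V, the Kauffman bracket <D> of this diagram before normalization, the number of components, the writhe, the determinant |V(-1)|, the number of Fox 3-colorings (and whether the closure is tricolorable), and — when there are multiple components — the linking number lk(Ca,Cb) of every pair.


V = x^-5 - 2x^-4 + 2x^-3 - 2x^-2 + 2x^-1 - 1 + x
<D> = A^-10 - A^-6 + 2A^-2 - 2A^2 + 2A^6 - 2A^10 + A^14 (w = -2)
1 component over 14 crossings, w = -2
3 Fox colorings among 3^14, |V(-1)| = 11: not tricolorable
why: the span of V is 6, forcing >= 6 crossings in any diagram


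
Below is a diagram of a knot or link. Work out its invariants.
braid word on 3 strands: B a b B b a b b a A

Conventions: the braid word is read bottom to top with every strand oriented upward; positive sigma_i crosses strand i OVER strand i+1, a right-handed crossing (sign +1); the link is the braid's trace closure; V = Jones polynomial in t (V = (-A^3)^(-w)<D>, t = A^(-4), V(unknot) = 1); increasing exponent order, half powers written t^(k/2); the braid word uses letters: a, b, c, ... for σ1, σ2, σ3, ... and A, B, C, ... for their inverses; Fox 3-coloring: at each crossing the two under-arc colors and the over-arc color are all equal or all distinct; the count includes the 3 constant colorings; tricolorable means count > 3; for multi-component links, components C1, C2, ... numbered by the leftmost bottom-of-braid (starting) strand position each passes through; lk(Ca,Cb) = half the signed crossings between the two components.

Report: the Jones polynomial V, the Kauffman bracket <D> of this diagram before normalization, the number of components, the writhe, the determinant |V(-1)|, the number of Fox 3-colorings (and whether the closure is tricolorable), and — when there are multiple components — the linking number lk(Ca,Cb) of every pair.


Jones polynomial: V(t) = t + t^3 - t^4
<D> = -A^-4 + 1 + A^8; writhe +4
components 1, writhe +4 (10 crossings)
3-colorings: 9 of 3^10, det 3 — tricolorable
note: the span of V is 3, forcing >= 3 crossings in any diagram


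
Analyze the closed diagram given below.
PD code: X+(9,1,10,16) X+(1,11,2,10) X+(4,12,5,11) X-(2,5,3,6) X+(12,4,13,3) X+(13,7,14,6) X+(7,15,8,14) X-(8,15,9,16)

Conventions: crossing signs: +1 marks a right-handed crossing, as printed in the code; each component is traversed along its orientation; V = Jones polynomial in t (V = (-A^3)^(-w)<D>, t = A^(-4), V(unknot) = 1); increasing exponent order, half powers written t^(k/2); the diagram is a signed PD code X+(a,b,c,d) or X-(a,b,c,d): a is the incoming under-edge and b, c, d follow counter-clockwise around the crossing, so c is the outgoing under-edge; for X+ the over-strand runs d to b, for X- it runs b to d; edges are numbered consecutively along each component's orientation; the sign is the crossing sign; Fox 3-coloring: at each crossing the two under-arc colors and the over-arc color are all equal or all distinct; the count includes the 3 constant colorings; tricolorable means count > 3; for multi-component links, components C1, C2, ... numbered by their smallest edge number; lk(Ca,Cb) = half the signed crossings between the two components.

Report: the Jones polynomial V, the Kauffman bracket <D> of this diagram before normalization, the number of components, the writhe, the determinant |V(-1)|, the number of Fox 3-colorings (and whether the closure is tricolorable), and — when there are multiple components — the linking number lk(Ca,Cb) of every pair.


V = t - t^2 + 2t^3 - t^4 + t^5 - t^6
<D> = -A^-12 + A^-8 - A^-4 + 2 - A^4 + A^8 (w = +4)
1 component over 8 crossings, w = +4
3 Fox colorings among 3^8, |V(-1)| = 7: not tricolorable
why: det 7 = |V(-1)|; not divisible by 3, so not tricolorable


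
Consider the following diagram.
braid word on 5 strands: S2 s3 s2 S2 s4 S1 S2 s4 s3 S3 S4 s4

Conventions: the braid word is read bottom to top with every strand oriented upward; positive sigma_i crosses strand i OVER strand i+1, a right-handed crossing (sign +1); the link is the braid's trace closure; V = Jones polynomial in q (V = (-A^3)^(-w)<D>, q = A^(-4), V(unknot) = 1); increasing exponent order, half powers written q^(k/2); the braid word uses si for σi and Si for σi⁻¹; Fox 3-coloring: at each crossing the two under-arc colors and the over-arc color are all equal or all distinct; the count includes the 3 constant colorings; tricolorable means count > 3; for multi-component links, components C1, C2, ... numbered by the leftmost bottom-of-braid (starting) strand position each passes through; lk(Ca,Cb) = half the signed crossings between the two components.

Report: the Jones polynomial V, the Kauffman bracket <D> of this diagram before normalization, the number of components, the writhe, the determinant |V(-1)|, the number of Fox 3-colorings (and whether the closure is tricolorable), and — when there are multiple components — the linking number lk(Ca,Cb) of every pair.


V = q^-2 + 2 + q^2
<D> = A^-8 + 2 + A^8 (w = 0)
3 components over 12 crossings, w = 0
lk(C1,C2): -1
lk(C1,C3) = 0
linking number lk(C2,C3) = +1
3 Fox colorings among 3^12, |V(-1)| = 4: not tricolorable
why: span 4 respects span(V) <= c + mu - 1 = 14 for this 3-component diagram


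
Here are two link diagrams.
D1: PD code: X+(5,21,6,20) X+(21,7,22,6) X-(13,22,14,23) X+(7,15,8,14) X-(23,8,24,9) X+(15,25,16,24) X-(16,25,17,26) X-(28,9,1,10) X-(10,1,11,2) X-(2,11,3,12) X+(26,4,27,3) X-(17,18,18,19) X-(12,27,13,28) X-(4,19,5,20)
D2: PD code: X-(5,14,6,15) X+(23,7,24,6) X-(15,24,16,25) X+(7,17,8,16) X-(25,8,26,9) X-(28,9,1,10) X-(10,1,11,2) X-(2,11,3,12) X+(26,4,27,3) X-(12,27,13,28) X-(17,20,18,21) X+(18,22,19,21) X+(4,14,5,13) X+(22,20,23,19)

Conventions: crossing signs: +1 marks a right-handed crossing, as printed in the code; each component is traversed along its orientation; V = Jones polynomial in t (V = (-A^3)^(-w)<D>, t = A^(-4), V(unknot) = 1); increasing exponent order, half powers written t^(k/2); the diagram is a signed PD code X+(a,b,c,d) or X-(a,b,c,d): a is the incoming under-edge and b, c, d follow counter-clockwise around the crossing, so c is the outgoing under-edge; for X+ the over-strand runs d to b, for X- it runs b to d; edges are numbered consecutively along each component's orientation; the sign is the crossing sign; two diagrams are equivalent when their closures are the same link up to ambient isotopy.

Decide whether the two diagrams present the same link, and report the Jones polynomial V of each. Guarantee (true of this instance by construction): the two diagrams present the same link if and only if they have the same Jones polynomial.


equivalent: yes
V(D1) = t^-7 - 2t^-6 + 3t^-5 - 4t^-4 + 4t^-3 - 4t^-2 + 3t^-1 - 1 + t  (w -4, c 14, <D> = A^-16 - A^-12 + 3A^-8 - 4A^-4 + 4 - 4A^4 + 3A^8 - 2A^12 + A^16)
D2 (bracket A^-10 - A^-6 + 3A^-2 - 4A^2 + 4A^6 - 4A^10 + 3A^14 - 2A^18 + A^22; 14 crossings at w = -2): V = t^-7 - 2t^-6 + 3t^-5 - 4t^-4 + 4t^-3 - 4t^-2 + 3t^-1 - 1 + t
why: all 2 diagrams share one V(t), hence one class


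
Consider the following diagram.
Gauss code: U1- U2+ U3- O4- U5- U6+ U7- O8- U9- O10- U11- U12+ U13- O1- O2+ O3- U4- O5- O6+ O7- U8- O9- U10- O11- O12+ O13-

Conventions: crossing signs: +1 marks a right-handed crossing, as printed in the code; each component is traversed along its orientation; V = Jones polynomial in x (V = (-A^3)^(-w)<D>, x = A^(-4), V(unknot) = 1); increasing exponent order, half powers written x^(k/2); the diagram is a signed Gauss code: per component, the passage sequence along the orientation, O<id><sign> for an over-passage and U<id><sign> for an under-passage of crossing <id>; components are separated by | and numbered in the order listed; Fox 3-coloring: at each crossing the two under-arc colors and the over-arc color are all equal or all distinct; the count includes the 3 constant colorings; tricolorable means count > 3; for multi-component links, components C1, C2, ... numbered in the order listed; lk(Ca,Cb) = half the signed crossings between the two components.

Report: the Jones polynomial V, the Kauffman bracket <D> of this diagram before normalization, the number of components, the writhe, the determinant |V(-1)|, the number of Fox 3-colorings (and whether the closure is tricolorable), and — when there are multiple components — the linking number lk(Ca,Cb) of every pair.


Jones polynomial: V(x) = -x^-10 + x^-9 - x^-8 + x^-7 - x^-6 + x^-5 + x^-3
<D> = -A^-9 - A^-1 + A^3 - A^7 + A^11 - A^15 + A^19; writhe -7
components 1, writhe -7 (13 crossings)
3-colorings: 3 of 3^13, det 7 — not tricolorable
note: V spans 7 powers of x: at least 7 crossings in any diagram


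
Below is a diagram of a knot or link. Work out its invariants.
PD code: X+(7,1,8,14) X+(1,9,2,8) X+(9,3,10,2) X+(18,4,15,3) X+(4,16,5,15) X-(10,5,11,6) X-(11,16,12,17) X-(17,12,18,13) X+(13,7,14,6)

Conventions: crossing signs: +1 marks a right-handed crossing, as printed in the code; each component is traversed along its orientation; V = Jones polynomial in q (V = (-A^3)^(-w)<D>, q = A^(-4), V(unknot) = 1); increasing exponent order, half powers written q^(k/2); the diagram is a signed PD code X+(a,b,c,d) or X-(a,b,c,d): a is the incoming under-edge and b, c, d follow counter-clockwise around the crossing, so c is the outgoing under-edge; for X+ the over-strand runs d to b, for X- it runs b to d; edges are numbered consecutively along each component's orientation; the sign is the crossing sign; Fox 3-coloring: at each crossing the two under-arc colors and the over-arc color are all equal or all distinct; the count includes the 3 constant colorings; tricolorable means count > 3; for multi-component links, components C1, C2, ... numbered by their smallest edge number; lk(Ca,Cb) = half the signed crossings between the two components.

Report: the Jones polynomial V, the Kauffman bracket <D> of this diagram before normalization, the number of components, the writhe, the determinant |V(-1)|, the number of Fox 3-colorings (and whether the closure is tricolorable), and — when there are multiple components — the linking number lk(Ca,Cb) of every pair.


V(q) = -q^(-1/2) + q^(1/2) - 3q^(3/2) + 2q^(5/2) - 3q^(7/2) + 3q^(9/2) - 2q^(11/2) + q^(13/2)
bracket: -A^-17 + 2A^-13 - 3A^-9 + 3A^-5 - 2A^-1 + 3A^3 - A^7 + A^11, w = +3
2 components, writhe +3, over 9 crossings
lk(C1,C2) = 0
det 16, colorings 3 of 3^9 — not tricolorable
observation: w = +3 (over 9 crossings) is diagram-only; (-A^3)^(-3) removes it from V


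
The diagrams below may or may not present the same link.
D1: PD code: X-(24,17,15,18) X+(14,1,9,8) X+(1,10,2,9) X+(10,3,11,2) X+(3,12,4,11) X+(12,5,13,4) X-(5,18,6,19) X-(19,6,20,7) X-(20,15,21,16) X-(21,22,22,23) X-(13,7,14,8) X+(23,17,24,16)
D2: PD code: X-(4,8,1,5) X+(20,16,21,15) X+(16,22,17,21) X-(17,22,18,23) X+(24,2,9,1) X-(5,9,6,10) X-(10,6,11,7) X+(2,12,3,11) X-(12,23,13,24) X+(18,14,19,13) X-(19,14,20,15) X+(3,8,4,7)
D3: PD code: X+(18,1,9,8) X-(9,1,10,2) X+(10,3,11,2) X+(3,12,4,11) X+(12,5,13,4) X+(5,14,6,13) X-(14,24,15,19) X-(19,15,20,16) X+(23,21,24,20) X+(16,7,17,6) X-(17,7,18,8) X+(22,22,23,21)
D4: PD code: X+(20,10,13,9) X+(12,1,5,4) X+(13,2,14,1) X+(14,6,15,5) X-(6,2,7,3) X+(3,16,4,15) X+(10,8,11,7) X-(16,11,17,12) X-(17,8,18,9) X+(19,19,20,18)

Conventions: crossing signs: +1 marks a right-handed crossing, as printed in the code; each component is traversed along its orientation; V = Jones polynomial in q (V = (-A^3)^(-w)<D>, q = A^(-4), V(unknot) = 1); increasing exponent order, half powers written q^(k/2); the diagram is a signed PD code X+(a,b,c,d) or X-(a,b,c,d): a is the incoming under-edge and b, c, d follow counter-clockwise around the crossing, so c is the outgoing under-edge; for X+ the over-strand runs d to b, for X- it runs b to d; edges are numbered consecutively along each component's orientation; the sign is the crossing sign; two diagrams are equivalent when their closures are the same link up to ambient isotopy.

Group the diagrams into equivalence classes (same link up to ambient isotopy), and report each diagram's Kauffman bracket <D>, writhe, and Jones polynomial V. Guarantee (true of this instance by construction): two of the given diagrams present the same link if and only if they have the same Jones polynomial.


grouping into links: {D1, D3} | {D2} | {D4}
V(D1) = q^-1 + 2q - q^2 + 2q^3 - q^4 + q^5  (w 0, c 12, <D> = A^-20 - A^-16 + 2A^-12 - A^-8 + 2A^-4 + A^4)
V(D2) = q^-2 + 2 + q^2  (w 0, c 12, <D> = A^-8 + 2 + A^8)
V(D3) = q^-1 + 2q - q^2 + 2q^3 - q^4 + q^5  (w +4, c 12, <D> = A^-8 - A^-4 + 2 - A^4 + 2A^8 + A^16)
V(D4) = 1 + q + q^2 + q^3  [10 crossings, <D> = 1 + A^4 + A^8 + A^12, w = +4]
why: V(q) takes 3 values over 4 diagrams, fixing the grouping


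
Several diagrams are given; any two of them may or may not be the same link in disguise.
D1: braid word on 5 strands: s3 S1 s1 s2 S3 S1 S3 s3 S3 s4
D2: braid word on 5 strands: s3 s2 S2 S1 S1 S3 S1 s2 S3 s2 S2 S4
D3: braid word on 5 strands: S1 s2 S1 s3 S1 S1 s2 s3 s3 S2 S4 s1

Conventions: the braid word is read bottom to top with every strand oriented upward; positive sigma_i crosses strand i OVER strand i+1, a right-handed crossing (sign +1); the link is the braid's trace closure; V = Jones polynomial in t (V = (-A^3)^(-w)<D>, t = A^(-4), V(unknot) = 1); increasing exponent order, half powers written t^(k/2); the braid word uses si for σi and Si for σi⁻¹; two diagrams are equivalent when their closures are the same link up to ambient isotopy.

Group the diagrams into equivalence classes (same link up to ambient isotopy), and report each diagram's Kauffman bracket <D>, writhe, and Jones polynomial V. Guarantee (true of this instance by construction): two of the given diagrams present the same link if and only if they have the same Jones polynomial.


grouping into links: {D1} | {D2} | {D3}
V(D1) = 1  (w 0, c 10, <D> = 1)
D2 (bracket A^-8 + 1 - A^4; 12 crossings at w = -4): V = -t^-4 + t^-3 + t^-1
V(D3) = -t^-3 + t^-2 - t^-1 + 3 - t + t^2 - t^3  [12 crossings, <D> = -A^-12 + A^-8 - A^-4 + 3 - A^4 + A^8 - A^12, w = 0]
why: 3 classes among 3 diagrams; unequal V(t) rules out equality


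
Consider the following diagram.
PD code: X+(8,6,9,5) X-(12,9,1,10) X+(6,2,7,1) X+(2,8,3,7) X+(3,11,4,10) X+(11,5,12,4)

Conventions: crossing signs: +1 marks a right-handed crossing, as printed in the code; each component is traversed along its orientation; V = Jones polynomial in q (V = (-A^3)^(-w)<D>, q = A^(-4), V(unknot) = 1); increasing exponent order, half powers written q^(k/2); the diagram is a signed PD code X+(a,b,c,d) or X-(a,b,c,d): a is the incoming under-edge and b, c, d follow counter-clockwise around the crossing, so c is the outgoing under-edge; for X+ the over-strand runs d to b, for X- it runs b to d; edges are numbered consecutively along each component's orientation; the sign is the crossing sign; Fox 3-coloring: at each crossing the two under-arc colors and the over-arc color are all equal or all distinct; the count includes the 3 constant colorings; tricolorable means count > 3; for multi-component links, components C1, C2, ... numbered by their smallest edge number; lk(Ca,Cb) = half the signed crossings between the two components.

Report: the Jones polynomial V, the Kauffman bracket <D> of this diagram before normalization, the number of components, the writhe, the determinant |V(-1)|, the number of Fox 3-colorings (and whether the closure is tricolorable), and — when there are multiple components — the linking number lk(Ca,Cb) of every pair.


V(q) = q - q^2 + 2q^3 - q^4 + q^5 - q^6
bracket: -A^-12 + A^-8 - A^-4 + 2 - A^4 + A^8, w = +4
1 component, writhe +4, over 6 crossings
det 7, colorings 3 of 3^6 — not tricolorable
observation: det 7 = |V(-1)|; not divisible by 3, so not tricolorable


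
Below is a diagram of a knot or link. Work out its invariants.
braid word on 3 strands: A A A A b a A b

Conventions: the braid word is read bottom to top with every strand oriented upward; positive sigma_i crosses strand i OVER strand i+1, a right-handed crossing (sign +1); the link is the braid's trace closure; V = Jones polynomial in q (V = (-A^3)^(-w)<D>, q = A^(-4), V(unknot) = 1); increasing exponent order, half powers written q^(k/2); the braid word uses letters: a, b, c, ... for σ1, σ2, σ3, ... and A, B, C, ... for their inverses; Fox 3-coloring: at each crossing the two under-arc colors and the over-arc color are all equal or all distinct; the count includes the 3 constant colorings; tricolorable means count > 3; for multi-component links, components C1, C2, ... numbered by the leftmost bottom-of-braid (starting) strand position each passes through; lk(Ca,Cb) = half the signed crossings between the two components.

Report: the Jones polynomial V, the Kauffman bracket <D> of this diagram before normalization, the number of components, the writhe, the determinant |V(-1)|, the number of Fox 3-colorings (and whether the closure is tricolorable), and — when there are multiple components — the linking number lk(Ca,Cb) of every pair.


Jones polynomial: V(q) = q^-5 - q^-4 + 2q^-3 - q^-2 + 2q^-1 + q
<D> = A^-10 + 2A^-2 - A^2 + 2A^6 - A^10 + A^14; writhe -2
components 3, writhe -2 (8 crossings)
linking number lk(C1,C2) = -2
lk(C1,C3): 0
lk(C2,C3) = +1
3-colorings: 3 of 3^8, det 8 — not tricolorable
note: |V(-1)| = 8: so not tricolorable, since 3 does not divide 8


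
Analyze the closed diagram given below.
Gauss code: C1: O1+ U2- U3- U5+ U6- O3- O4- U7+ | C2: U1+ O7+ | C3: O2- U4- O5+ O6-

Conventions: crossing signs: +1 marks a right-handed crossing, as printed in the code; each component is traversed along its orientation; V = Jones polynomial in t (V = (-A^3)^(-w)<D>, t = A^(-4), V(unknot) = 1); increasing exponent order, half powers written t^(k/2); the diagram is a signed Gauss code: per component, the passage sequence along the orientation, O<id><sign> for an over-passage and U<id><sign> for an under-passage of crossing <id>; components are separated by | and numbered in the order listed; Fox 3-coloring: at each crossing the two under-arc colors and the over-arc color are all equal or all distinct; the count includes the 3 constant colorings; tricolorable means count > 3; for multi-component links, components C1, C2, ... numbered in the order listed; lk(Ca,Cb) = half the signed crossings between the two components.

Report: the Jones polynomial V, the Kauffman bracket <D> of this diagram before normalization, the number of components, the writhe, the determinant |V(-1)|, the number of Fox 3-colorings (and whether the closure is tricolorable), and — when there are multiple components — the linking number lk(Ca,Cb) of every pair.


V = t^-2 + 2 + t^2
<D> = -A^-11 - 2A^-3 - A^5 (w = -1)
3 components over 7 crossings, w = -1
lk(C1,C2): +1
lk(C1,C3) = -1
linking number lk(C2,C3) = 0
3 Fox colorings among 3^7, |V(-1)| = 4: not tricolorable
why: span 4 respects span(V) <= c + mu - 1 = 9 for this 3-component diagram


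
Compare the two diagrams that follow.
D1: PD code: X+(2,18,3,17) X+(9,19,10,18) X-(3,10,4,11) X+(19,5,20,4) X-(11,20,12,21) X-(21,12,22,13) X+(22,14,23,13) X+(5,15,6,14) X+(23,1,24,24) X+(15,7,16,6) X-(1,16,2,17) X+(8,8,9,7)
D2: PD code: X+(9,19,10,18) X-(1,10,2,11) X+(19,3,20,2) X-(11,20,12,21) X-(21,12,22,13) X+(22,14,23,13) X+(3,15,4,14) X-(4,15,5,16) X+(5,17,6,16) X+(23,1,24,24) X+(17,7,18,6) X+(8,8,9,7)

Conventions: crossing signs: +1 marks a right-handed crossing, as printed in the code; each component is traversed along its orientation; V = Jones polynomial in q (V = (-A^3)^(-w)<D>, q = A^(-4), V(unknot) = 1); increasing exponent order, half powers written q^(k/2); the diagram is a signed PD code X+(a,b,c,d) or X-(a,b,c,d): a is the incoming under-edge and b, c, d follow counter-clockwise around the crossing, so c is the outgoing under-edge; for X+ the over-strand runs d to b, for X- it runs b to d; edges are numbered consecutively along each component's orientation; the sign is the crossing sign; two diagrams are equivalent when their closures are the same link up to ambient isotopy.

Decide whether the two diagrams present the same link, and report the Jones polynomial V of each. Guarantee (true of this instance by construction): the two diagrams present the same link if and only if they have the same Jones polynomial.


equivalent: yes
V(D1) = q^-1 - 1 + 2q - 2q^2 + 2q^3 - 2q^4 + q^5  (w +4, c 12, <D> = A^-8 - 2A^-4 + 2 - 2A^4 + 2A^8 - A^12 + A^16)
D2 (bracket A^-8 - 2A^-4 + 2 - 2A^4 + 2A^8 - A^12 + A^16; 12 crossings at w = +4): V = q^-1 - 1 + 2q - 2q^2 + 2q^3 - 2q^4 + q^5
why: from 12 to 12 crossings by R-moves: one link, two diagrams


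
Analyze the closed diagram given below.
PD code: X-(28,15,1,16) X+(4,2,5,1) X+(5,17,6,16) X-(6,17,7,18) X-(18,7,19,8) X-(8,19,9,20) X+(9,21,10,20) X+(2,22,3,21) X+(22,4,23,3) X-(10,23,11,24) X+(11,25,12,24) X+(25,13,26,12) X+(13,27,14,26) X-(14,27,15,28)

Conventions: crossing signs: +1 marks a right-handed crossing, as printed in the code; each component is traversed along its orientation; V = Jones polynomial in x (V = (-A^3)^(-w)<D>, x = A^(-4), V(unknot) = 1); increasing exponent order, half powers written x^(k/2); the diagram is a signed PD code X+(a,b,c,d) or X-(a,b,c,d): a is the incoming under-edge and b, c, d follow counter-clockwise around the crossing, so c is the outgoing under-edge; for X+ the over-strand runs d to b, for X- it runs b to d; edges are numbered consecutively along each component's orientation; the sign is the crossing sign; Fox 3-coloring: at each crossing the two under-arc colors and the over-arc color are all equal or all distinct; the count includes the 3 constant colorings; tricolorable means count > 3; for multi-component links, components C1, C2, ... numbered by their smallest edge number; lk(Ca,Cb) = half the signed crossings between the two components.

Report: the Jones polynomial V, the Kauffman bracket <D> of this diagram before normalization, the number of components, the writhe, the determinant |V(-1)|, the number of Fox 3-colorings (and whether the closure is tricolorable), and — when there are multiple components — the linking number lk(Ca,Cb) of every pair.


Jones polynomial: V(x) = x + x^3 - x^4
<D> = -A^-10 + A^-6 + A^2; writhe +2
components 1, writhe +2 (14 crossings)
3-colorings: 9 of 3^14, det 3 — tricolorable
note: det 3 = |V(-1)|; divisible by 3, so tricolorable


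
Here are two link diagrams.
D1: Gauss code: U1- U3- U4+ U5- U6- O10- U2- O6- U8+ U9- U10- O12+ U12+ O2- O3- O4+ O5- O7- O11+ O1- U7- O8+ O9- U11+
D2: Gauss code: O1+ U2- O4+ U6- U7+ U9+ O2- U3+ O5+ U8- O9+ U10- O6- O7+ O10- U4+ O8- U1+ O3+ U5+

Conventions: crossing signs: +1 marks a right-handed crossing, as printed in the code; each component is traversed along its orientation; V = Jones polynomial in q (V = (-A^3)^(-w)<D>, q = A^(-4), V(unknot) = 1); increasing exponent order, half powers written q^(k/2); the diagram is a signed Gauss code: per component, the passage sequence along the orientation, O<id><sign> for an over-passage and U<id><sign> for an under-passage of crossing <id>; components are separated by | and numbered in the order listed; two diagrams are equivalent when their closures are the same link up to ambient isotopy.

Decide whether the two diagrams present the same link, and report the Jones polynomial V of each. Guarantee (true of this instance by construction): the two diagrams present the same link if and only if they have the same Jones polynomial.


equivalent: no
D1 (bracket A^-8 + 1 - A^4; 12 crossings at w = -4): V = -q^-4 + q^-3 + q^-1
V(D2) = q^-1 - 2 + 3q - 3q^2 + 4q^3 - 3q^4 + 2q^5 - q^6  (w +2, c 10, <D> = -A^-18 + 2A^-14 - 3A^-10 + 4A^-6 - 3A^-2 + 3A^2 - 2A^6 + A^10)
key observation: V(q) takes 2 values over 2 diagrams, fixing the grouping


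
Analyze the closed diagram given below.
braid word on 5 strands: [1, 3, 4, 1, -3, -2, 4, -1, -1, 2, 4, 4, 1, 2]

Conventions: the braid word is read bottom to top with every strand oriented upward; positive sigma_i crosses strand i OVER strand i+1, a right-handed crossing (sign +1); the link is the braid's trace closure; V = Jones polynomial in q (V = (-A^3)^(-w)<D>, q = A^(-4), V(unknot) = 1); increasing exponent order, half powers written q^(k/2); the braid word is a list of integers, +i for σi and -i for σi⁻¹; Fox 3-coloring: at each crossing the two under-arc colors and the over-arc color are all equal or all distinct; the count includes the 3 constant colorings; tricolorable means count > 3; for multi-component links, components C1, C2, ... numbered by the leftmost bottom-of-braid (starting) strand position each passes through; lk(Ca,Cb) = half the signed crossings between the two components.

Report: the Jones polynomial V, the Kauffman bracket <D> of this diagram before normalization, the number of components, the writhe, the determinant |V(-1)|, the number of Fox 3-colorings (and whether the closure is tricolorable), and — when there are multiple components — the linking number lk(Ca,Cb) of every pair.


V(q) = q^2 + 2q^4 - 2q^5 + q^6 - 2q^7 + q^8
bracket: A^-14 - 2A^-10 + A^-6 - 2A^-2 + 2A^2 + A^10, w = +6
1 component, writhe +6, over 14 crossings
det 9, colorings 27 of 3^14 — tricolorable
observation: w = +6 shifts under R1 moves; the (-A^3)^(-6) factor cancels that in V


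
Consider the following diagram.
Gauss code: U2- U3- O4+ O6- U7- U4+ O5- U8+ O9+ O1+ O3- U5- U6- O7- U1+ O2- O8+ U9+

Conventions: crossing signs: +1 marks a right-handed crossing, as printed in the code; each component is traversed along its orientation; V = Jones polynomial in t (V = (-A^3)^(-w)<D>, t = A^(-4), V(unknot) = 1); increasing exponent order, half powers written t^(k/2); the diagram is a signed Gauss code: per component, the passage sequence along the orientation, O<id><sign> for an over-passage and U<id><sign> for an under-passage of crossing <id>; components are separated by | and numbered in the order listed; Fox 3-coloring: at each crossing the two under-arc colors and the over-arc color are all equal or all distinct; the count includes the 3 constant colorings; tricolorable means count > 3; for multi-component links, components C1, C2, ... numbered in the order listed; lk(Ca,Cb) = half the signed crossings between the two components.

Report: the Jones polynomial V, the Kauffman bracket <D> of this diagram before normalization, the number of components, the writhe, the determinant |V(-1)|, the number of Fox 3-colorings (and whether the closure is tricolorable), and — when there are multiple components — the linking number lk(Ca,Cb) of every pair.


V = t^-4 - t^-3 + t^-2 - 2t^-1 + 2 - t + t^2
<D> = -A^-11 + A^-7 - 2A^-3 + 2A - A^5 + A^9 - A^13 (w = -1)
1 component over 9 crossings, w = -1
9 Fox colorings among 3^9, |V(-1)| = 9: tricolorable
why: |V(-1)| = 9: so tricolorable, since 3 divides 9


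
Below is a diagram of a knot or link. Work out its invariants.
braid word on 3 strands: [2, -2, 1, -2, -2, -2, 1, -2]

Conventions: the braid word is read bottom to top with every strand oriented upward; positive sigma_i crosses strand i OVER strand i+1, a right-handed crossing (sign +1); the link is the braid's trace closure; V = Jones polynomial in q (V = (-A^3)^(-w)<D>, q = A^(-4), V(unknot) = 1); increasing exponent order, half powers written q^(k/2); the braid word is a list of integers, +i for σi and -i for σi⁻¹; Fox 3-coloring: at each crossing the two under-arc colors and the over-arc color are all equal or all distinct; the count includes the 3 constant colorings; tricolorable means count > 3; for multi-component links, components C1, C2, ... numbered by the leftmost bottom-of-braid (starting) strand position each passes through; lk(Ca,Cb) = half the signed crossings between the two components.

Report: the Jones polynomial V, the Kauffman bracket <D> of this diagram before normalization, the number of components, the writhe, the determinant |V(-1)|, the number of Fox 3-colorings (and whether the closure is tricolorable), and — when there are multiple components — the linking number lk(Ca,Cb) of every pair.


Jones polynomial: V(q) = q^-5 - 2q^-4 + 2q^-3 - 2q^-2 + 2q^-1 - 1 + q
<D> = A^-10 - A^-6 + 2A^-2 - 2A^2 + 2A^6 - 2A^10 + A^14; writhe -2
components 1, writhe -2 (8 crossings)
3-colorings: 3 of 3^8, det 11 — not tricolorable
note: free reduction leaves σ1 σ2⁻¹ σ2⁻¹ σ2⁻¹ σ1 σ2⁻¹ of the original 8 letters


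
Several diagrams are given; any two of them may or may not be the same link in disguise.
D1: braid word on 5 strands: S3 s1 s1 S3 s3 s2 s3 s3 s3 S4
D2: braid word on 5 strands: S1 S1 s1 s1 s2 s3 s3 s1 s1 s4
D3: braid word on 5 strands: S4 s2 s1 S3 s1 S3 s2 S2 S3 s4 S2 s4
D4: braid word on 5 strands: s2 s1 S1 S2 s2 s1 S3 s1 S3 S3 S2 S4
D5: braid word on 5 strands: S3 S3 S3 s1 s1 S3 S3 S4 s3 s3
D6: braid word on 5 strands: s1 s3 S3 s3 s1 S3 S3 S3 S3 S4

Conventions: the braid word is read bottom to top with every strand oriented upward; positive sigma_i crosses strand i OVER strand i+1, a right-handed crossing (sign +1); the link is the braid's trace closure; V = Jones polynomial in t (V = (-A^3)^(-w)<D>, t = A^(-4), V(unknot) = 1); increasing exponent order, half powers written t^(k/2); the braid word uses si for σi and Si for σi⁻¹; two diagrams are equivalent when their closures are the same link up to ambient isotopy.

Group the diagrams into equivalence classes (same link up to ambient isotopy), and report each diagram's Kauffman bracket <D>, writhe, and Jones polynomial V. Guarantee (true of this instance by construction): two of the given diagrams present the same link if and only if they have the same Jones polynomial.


classes: {D1, D2} | {D3, D4, D5, D6}
V(D1) = t + 2t^3 + t^5  [10 crossings, <D> = A^-8 + 2 + A^8, w = +4]
V(D2) = t + 2t^3 + t^5  [10 crossings, <D> = A^-2 + 2A^6 + A^14, w = +6]
D3 (bracket A^-8 + A^-4 + 2 + A^4 - A^16; 12 crossings at w = 0): V = -t^-4 + t^-1 + 2 + t + t^2
V(D4) = -t^-4 + t^-1 + 2 + t + t^2  (w -2, c 12, <D> = A^-14 + A^-10 + 2A^-6 + A^-2 - A^10)
V(D5) = -t^-4 + t^-1 + 2 + t + t^2  (w -2, c 10, <D> = A^-14 + A^-10 + 2A^-6 + A^-2 - A^10)
V(D6) = -t^-4 + t^-1 + 2 + t + t^2  [10 crossings, <D> = A^-14 + A^-10 + 2A^-6 + A^-2 - A^10, w = -2]
note: comparing 6 Jones polynomials yields 2 groups


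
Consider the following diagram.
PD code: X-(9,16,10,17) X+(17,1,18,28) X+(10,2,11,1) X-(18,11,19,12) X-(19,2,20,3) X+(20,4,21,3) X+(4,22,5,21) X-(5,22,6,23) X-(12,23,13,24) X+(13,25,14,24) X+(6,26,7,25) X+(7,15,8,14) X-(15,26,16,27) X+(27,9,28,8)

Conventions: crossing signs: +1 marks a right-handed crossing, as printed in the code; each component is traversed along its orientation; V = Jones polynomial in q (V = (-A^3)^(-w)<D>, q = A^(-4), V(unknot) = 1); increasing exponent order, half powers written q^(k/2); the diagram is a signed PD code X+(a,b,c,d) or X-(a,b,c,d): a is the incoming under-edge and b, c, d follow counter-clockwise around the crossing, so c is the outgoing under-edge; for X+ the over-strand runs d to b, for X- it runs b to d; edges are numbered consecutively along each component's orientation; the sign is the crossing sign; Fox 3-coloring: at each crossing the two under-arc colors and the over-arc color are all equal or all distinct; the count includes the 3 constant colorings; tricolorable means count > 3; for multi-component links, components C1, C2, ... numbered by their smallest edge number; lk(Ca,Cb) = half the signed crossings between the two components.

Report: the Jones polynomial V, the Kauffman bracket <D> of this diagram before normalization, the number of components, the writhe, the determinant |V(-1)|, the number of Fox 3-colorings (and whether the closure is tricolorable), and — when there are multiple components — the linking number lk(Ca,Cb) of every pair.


V = -q^-1 + 2 - q + 2q^2 - q^3 + q^4 - q^5
<D> = -A^-14 + A^-10 - A^-6 + 2A^-2 - A^2 + 2A^6 - A^10 (w = +2)
1 component over 14 crossings, w = +2
9 Fox colorings among 3^14, |V(-1)| = 9: tricolorable
why: V spans 6 powers of q: at least 6 crossings in any diagram


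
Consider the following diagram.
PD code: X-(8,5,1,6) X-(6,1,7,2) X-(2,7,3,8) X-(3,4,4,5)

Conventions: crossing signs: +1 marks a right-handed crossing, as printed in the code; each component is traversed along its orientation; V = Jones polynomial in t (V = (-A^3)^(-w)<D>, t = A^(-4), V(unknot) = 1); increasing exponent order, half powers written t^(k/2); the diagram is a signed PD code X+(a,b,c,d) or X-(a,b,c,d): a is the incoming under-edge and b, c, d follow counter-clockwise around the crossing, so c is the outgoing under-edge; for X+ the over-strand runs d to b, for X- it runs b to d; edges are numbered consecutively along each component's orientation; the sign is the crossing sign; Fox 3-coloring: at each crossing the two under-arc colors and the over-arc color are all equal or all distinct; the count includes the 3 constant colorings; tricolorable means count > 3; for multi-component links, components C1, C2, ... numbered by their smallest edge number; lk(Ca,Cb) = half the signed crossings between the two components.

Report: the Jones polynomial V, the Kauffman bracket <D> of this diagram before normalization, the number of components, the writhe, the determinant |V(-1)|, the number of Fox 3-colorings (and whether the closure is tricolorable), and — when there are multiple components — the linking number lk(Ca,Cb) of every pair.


Jones polynomial: V(t) = -t^-4 + t^-3 + t^-1
<D> = A^-8 + 1 - A^4; writhe -4
components 1, writhe -4 (4 crossings)
3-colorings: 9 of 3^4, det 3 — tricolorable
note: the span of V is 3, forcing >= 3 crossings in any diagram


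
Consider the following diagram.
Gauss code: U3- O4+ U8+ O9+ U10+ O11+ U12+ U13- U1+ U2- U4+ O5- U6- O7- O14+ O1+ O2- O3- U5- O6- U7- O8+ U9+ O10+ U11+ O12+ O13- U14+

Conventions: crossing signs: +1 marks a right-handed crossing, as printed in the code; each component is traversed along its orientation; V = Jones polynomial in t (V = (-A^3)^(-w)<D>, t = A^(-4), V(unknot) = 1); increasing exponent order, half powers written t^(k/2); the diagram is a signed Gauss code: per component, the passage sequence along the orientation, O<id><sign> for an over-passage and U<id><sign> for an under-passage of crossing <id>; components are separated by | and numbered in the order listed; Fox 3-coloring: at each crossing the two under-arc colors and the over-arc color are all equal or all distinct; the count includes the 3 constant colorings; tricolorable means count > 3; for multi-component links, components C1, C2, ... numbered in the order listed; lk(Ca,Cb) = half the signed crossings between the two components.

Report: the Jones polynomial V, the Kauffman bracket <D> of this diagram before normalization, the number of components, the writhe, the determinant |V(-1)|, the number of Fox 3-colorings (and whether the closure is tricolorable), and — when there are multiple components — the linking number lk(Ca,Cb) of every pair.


V(t) = -t^-2 + t^-1 - 1 + 3t - 2t^2 + 3t^3 - 2t^4 + t^5 - t^6
bracket: -A^-18 + A^-14 - 2A^-10 + 3A^-6 - 2A^-2 + 3A^2 - A^6 + A^10 - A^14, w = +2
1 component, writhe +2, over 14 crossings
det 15, colorings 9 of 3^14 — tricolorable
observation: w = +2 (over 14 crossings) is diagram-only; (-A^3)^(-2) removes it from V


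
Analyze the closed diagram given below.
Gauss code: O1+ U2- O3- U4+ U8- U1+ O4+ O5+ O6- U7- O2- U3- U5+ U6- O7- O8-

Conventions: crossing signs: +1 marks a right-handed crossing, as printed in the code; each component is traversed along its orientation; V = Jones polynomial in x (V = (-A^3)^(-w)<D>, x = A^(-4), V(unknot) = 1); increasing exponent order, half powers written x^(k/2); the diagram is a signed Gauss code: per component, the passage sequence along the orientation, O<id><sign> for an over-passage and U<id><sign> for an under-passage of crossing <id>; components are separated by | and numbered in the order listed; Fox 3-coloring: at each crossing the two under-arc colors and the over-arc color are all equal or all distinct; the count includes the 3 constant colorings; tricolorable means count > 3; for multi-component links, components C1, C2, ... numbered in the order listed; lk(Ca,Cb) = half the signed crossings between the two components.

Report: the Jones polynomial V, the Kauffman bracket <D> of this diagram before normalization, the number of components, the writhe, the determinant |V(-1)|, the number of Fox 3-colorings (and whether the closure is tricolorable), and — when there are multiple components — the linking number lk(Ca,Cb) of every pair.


V(x) = -x^-4 + x^-3 + x^-1
bracket: A^-2 + A^6 - A^10, w = -2
1 component, writhe -2, over 8 crossings
det 3, colorings 9 of 3^8 — tricolorable
observation: |V(-1)| = 3: so tricolorable, since 3 divides 3


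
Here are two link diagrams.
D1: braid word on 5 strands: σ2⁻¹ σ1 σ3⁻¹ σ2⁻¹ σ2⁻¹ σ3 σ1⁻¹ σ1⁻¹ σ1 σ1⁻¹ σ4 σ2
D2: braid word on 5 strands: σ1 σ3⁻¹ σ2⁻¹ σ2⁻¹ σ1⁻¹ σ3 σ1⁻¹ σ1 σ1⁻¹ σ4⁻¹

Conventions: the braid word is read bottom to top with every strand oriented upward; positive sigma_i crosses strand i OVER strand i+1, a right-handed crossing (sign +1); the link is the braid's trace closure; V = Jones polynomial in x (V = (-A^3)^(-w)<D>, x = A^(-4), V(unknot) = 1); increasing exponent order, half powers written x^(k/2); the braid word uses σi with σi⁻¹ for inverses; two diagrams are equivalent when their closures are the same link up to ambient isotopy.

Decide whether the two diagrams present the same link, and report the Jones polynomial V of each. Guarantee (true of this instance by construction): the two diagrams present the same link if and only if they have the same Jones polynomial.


equivalent: yes
V(D1) = x^-3 + x^-2 + x^-1 + 1  (w -2, c 12, <D> = A^-6 + A^-2 + A^2 + A^6)
V(D2) = x^-3 + x^-2 + x^-1 + 1  [10 crossings, <D> = A^-12 + A^-8 + A^-4 + 1, w = -4]
key observation: D2 (10 crossings) and D1 (12) are Markov-related braid presentations


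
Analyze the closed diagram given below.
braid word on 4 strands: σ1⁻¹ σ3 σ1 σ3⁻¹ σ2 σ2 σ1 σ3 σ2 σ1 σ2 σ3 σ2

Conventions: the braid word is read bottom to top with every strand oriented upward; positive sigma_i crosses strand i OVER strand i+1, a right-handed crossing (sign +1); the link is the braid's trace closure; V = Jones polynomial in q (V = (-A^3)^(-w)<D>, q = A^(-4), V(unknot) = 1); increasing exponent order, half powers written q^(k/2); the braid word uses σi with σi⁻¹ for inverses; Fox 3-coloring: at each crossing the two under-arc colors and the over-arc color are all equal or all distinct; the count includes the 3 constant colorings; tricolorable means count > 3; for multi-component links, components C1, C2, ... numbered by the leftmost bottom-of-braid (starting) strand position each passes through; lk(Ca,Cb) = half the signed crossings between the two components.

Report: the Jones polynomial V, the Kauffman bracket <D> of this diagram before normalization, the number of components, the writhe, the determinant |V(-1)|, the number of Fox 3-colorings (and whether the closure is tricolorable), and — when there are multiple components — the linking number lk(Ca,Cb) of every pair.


V(q) = q^3 + q^5 - q^8
bracket: A^-5 - A^7 - A^15, w = +9
1 component, writhe +9, over 13 crossings
det 3, colorings 9 of 3^13 — tricolorable
observation: w = +9 (over 13 crossings) is diagram-only; (-A^3)^(-9) removes it from V


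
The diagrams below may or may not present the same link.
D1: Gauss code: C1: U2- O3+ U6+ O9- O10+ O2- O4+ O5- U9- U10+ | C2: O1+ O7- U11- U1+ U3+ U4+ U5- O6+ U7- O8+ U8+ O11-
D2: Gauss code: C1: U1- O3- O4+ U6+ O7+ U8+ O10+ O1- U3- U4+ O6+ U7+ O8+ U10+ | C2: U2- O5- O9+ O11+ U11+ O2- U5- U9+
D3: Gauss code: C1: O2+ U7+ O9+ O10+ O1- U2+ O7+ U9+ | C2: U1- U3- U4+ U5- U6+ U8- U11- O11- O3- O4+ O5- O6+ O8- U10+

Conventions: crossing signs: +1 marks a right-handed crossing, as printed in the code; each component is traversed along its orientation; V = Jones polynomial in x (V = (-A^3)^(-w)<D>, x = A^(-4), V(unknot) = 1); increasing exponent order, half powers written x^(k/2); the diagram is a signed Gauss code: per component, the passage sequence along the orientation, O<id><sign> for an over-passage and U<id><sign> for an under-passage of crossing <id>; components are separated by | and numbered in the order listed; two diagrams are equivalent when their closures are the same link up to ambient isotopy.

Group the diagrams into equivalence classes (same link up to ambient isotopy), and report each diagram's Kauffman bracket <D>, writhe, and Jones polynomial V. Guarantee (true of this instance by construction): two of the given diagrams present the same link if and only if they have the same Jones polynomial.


equivalence classes: {D1} | {D2, D3}
D1 (bracket A^-7 + A; 11 crossings at w = +1): V = -x^(1/2) - x^(5/2)
V(D2) = -x^(1/2) - x^(3/2) - x^(5/2) + x^(9/2)  [11 crossings, <D> = -A^-9 + A^-1 + A^3 + A^7, w = +3]
D3 (bracket -A^-15 + A^-7 + A^-3 + A; 11 crossings at w = +1): V = -x^(1/2) - x^(3/2) - x^(5/2) + x^(9/2)
key observation: 2 classes among 3 diagrams; unequal V(x) rules out equality
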